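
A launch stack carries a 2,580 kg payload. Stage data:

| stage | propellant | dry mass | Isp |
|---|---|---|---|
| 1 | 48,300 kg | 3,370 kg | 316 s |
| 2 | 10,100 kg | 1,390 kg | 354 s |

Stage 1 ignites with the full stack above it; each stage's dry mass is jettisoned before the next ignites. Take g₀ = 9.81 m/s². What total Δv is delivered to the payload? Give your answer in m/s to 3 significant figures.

Δv ≈ 8510 m/s

Ignition mass of stage 1 = 48,300+3,370 + 10,100+1,390 + 2,580 = 65,740 kg.
Stage 1: m₀ = 65,740 kg, m_f = 65,740 − 48,300 = 17,440 kg; Δv = 316×9.81×ln(3.769) = 3100.0×1.3269 ≈ 4113 m/s.
Stage 2: m₀ = 14,070 kg, m_f = 14,070 − 10,100 = 3,970 kg; Δv = 354×9.81×ln(3.544) = 3472.7×1.2653 ≈ 4394 m/s.
Total Δv = 4113 + 4394 = 8507 m/s.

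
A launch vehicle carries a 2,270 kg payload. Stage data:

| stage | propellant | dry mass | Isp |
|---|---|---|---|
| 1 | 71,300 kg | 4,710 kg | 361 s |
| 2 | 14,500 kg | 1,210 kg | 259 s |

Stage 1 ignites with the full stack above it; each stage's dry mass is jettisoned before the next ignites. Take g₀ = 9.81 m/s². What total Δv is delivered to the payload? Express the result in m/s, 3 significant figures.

Δv ≈ 9210 m/s

Ignition mass of stage 1 = 71,300+4,710 + 14,500+1,210 + 2,270 = 93,990 kg.
Stage 1: m₀ = 93,990 kg, m_f = 93,990 − 71,300 = 22,690 kg; Δv = 361×9.81×ln(4.142) = 3541.4×1.4213 ≈ 5033 m/s.
Stage 2: m₀ = 17,980 kg, m_f = 17,980 − 14,500 = 3,480 kg; Δv = 259×9.81×ln(5.167) = 2540.8×1.6422 ≈ 4173 m/s.
Total Δv = 5033 + 4173 = 9206 m/s.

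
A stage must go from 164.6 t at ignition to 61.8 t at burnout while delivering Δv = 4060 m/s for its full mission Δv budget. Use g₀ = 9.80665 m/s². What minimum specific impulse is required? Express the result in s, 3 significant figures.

ln(m₀/m_f) = ln(164600/61800) = ln(2.663) = 0.9796.
By the Tsiolkovsky rocket equation, v_e = Δv / ln(m₀/m_f) = 4060 / 0.9796 = 4144.5 m/s.
Isp = v_e / g₀ = 4144.5 / 9.80665 = 422.6 s.

Isp ≈ 423 s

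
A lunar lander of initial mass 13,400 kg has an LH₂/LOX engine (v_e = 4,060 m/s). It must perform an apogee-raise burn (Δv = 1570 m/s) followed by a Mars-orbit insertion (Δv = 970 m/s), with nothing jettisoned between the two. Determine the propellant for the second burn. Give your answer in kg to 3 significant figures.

propellant for the second burn ≈ 1930 kg

After the first burn: m = 13400 × exp(−1570/4060.0) = 13400 × 0.67930 = 9,102.62 kg.
After the second burn: m = 9,102.62 × exp(−970/4060.0) = 9,102.62 × 0.78748 = 7,168.13 kg.
Second-burn propellant = 9,102.62 − 7,168.13 = 1,934.49 kg.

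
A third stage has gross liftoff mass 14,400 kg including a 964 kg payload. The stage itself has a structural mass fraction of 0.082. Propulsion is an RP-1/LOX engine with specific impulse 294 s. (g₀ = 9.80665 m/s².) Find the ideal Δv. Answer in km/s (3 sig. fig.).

Δv ≈ 5.60 km/s

Stage wet mass = m₀ − payload = 14,400 − 964 = 13,436 kg.
Stage dry mass = ε × stage wet mass = 0.082 × 13,436 = 1,101.75 kg.
Burnout mass m_f = stage dry + payload = 1,101.75 + 964 = 2,065.75 kg.
v_e = Isp · g₀ = 294 × 9.80665 = 2883.2 m/s.
By the Tsiolkovsky rocket equation, Δv = v_e · ln(14,400/2,065.75) = 2883.2 × ln(6.971) = 2883.2 × 1.9417 ≈ 5598 m/s.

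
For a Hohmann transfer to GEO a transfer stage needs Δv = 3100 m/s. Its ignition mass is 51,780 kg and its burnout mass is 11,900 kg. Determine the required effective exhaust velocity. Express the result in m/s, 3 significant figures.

ln(m₀/m_f) = ln(51780/11900) = ln(4.351) = 1.4705.
v_e = Δv / ln(m₀/m_f) = 3100 / 1.4705 = 2108.2 m/s.

v_e ≈ 2110 m/s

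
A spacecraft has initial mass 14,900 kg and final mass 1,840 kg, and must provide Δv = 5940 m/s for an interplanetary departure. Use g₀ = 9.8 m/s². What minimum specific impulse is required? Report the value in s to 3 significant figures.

Isp ≈ 290 s

ln(m₀/m_f) = ln(14900/1840) = ln(8.098) = 2.0916.
Using Δv = v_e ln(m₀/m_f): v_e = Δv / ln(m₀/m_f) = 5940 / 2.0916 = 2839.9 m/s.
Isp = v_e / g₀ = 2839.9 / 9.8 = 289.8 s.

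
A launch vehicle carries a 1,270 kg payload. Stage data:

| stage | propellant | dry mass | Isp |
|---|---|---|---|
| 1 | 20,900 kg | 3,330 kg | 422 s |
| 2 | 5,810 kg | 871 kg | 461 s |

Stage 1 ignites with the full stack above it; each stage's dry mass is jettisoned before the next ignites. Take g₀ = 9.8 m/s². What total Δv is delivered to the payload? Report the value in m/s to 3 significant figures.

Δv ≈ 10300 m/s

Ignition mass of stage 1 = 20,900+3,330 + 5,810+871 + 1,270 = 32,181 kg.
Stage 1: m₀ = 32,181 kg, m_f = 32,181 − 20,900 = 11,281 kg; Δv = 422×9.8×ln(2.853) = 4135.6×1.0483 ≈ 4335 m/s.
Stage 2: m₀ = 7,951 kg, m_f = 7,951 − 5,810 = 2,141 kg; Δv = 461×9.8×ln(3.714) = 4517.8×1.3120 ≈ 5927 m/s.
Total Δv = 4335 + 5927 = 10262 m/s.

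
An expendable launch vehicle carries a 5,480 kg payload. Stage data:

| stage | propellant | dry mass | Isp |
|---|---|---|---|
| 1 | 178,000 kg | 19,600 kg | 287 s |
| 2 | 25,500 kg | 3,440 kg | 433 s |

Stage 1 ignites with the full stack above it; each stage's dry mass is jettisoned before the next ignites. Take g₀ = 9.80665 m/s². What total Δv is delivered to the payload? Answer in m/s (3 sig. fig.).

Ignition mass of stage 1 = 178,000+19,600 + 25,500+3,440 + 5,480 = 232,020 kg.
Stage 1: m₀ = 232,020 kg, m_f = 232,020 − 178,000 = 54,020 kg; Δv = 287×9.80665×ln(4.295) = 2814.5×1.4575 ≈ 4102 m/s.
Stage 2: m₀ = 34,420 kg, m_f = 34,420 − 25,500 = 8,920 kg; Δv = 433×9.80665×ln(3.859) = 4246.3×1.3503 ≈ 5734 m/s.
Total Δv = 4102 + 5734 = 9836 m/s.

Δv ≈ 9840 m/s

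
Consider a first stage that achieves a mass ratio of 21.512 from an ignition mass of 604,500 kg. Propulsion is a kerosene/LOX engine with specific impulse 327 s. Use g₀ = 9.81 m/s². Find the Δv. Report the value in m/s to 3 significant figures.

v_e = Isp · g₀ = 327 × 9.81 = 3207.9 m/s.
Δv = v_e · ln(21.512) = 3207.9 × 3.0686 ≈ 9843.7 m/s.

Δv ≈ 9840 m/s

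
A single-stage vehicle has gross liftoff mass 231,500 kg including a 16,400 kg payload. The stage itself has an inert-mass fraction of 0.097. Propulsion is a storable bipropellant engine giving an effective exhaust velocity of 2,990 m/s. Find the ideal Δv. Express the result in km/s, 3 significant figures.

Stage wet mass = m₀ − payload = 231,500 − 16,400 = 215,100 kg.
Stage dry mass = ε × stage wet mass = 0.097 × 215,100 = 20,864.7 kg.
Burnout mass m_f = stage dry + payload = 20,864.7 + 16,400 = 37,264.7 kg.
Δv = v_e · ln(231,500/37,264.7) = 2990.0 × ln(6.212) = 2990.0 × 1.8265 ≈ 5461 m/s.

Δv ≈ 5.46 km/s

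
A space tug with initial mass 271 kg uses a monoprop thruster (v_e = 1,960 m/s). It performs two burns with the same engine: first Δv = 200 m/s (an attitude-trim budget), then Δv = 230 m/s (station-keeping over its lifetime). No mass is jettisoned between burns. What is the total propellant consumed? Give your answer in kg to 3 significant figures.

total propellant consumed ≈ 53.4 kg

After the first burn: m = 271 × exp(−200/1960.0) = 271 × 0.90299 = 244.71 kg.
After the second burn: m = 244.71 × exp(−230/1960.0) = 244.71 × 0.88928 = 217.616 kg.
Total propellant = m₀ − m_final = 271 − 217.616 = 53.384 kg.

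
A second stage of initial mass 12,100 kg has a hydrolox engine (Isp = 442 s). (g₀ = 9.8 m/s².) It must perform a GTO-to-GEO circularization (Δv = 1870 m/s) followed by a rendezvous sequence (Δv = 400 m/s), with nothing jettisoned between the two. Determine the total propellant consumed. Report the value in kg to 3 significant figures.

v_e = Isp · g₀ = 442 × 9.8 = 4331.6 m/s.
After the first burn: m = 12100 × exp(−1870/4331.6) = 12100 × 0.64940 = 7,857.74 kg.
After the second burn: m = 7,857.74 × exp(−400/4331.6) = 7,857.74 × 0.91179 = 7,164.61 kg.
Total propellant = m₀ − m_final = 12100 − 7,164.61 = 4,935.39 kg.

total propellant consumed ≈ 4940 kg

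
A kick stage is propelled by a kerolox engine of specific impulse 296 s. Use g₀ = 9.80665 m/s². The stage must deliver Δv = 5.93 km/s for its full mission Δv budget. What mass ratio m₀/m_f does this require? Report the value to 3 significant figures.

v_e = Isp · g₀ = 296 × 9.80665 = 2902.8 m/s.
By the Tsiolkovsky rocket equation, m₀/m_f = exp(Δv / v_e) = exp(5930 / 2902.8) = exp(2.0429) = 7.7128.

mass ratio ≈ 7.71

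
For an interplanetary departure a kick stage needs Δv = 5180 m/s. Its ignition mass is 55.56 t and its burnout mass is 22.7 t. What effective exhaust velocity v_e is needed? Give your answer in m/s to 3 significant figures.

v_e ≈ 5790 m/s

ln(m₀/m_f) = ln(55560/22700) = ln(2.448) = 0.8951.
Rocket equation: v_e = Δv / ln(m₀/m_f) = 5180 / 0.8951 = 5787.1 m/s.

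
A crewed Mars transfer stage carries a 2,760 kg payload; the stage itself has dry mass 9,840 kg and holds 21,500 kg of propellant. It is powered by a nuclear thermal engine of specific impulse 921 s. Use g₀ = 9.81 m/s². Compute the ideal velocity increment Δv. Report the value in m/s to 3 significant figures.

v_e = Isp · g₀ = 921 × 9.81 = 9035.0 m/s.
m₀ = payload + dry + propellant = 2,760 + 9,840 + 21,500 = 34,100 kg.
m_f = payload + dry = 2,760 + 9,840 = 12,600 kg.
By the Tsiolkovsky rocket equation, Δv = v_e · ln(m₀/m_f) = 9035.0 × ln(2.706) = 9035.0 × 0.9956 ≈ 8995.3 m/s.

Δv ≈ 9000 m/s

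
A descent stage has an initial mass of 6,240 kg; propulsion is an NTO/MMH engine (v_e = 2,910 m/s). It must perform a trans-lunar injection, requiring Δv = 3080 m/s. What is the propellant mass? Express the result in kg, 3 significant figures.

By the Tsiolkovsky rocket equation, m₀/m_f = exp(Δv / v_e) = exp(3080 / 2910.0) = exp(1.0584) = 2.8818.
m_f = 6,240 / 2.8818 = 2,165.31 kg, so propellant = m₀ − m_f = 6,240 − 2,165.31 = 4,074.69 kg.

propellant mass ≈ 4070 kg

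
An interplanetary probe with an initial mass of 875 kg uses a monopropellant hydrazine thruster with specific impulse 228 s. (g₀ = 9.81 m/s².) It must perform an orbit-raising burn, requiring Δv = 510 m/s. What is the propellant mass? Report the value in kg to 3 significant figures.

propellant mass ≈ 178 kg

v_e = Isp · g₀ = 228 × 9.81 = 2236.7 m/s.
m₀/m_f = exp(Δv / v_e) = exp(510 / 2236.7) = exp(0.2280) = 1.2561.
m_f = 875 / 1.2561 = 696.601 kg, so propellant = m₀ − m_f = 875 − 696.601 = 178.399 kg.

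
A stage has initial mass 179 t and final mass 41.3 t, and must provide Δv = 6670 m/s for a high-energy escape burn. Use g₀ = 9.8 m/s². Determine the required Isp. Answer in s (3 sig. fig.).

Isp ≈ 464 s

ln(m₀/m_f) = ln(179000/41300) = ln(4.334) = 1.4665.
v_e = Δv / ln(m₀/m_f) = 6670 / 1.4665 = 4548.2 m/s.
Isp = v_e / g₀ = 4548.2 / 9.8 = 464.1 s.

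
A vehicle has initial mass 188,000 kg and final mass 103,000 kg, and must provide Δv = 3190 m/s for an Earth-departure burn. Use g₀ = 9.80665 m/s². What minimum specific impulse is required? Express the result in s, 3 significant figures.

Isp ≈ 541 s

ln(m₀/m_f) = ln(188000/103000) = ln(1.825) = 0.6017.
By the Tsiolkovsky rocket equation, v_e = Δv / ln(m₀/m_f) = 3190 / 0.6017 = 5301.5 m/s.
Isp = v_e / g₀ = 5301.5 / 9.80665 = 540.6 s.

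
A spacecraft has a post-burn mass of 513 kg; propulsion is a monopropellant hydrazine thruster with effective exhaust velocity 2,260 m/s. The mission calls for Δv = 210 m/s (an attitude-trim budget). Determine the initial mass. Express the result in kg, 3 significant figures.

m₀/m_f = exp(Δv / v_e) = exp(210 / 2260.0) = exp(0.0929) = 1.0974.
m₀ = m_f × 1.0974 = 513 × 1.0974 = 562.966 kg.

initial mass ≈ 563 kg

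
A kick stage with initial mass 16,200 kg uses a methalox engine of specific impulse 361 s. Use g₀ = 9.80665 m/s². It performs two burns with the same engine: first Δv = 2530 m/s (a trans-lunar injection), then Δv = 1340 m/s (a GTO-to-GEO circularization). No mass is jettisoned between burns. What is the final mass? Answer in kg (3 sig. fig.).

final mass ≈ 5430 kg

v_e = Isp · g₀ = 361 × 9.80665 = 3540.2 m/s.
After the first burn: m = 16200 × exp(−2530/3540.2) = 16200 × 0.48936 = 7,927.63 kg.
After the second burn: m = 7,927.63 × exp(−1340/3540.2) = 7,927.63 × 0.68488 = 5,429.48 kg.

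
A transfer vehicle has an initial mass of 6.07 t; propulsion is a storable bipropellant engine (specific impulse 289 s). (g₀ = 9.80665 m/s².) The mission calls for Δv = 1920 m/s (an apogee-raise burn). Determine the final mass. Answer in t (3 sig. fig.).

final mass ≈ 3.08 t

v_e = Isp · g₀ = 289 × 9.80665 = 2834.1 m/s.
Rocket equation: m₀/m_f = exp(Δv / v_e) = exp(1920 / 2834.1) = exp(0.6775) = 1.9689.
m_f = m₀ / 1.9689 = 6.07 / 1.9689 = 3.08294 t.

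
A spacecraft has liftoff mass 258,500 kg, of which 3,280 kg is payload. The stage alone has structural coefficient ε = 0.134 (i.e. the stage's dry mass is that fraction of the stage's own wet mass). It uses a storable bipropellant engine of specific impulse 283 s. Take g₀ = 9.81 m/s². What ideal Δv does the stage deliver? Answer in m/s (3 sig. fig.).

Stage wet mass = m₀ − payload = 258,500 − 3,280 = 255,220 kg.
Stage dry mass = ε × stage wet mass = 0.134 × 255,220 = 34,199.5 kg.
Burnout mass m_f = stage dry + payload = 34,199.5 + 3,280 = 37,479.5 kg.
v_e = Isp · g₀ = 283 × 9.81 = 2776.2 m/s.
Δv = v_e · ln(258,500/37,479.5) = 2776.2 × ln(6.897) = 2776.2 × 1.9311 ≈ 5361 m/s.

Δv ≈ 5360 m/s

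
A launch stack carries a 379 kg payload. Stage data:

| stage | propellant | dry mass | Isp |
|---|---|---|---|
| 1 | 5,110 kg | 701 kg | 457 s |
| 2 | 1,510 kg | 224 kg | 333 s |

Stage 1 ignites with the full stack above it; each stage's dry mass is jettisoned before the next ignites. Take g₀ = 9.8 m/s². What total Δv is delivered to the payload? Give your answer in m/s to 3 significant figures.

Δv ≈ 8730 m/s

Ignition mass of stage 1 = 5,110+701 + 1,510+224 + 379 = 7,924 kg.
Stage 1: m₀ = 7,924 kg, m_f = 7,924 − 5,110 = 2,814 kg; Δv = 457×9.8×ln(2.816) = 4478.6×1.0353 ≈ 4637 m/s.
Stage 2: m₀ = 2,113 kg, m_f = 2,113 − 1,510 = 603 kg; Δv = 333×9.8×ln(3.504) = 3263.4×1.2539 ≈ 4092 m/s.
Total Δv = 4637 + 4092 = 8729 m/s.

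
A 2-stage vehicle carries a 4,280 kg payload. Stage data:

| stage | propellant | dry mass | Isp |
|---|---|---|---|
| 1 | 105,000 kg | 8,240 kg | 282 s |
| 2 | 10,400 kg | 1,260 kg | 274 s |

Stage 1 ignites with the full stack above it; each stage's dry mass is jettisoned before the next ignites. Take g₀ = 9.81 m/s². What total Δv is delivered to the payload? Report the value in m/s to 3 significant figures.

Δv ≈ 7480 m/s

Ignition mass of stage 1 = 105,000+8,240 + 10,400+1,260 + 4,280 = 129,180 kg.
Stage 1: m₀ = 129,180 kg, m_f = 129,180 − 105,000 = 24,180 kg; Δv = 282×9.81×ln(5.342) = 2766.4×1.6757 ≈ 4636 m/s.
Stage 2: m₀ = 15,940 kg, m_f = 15,940 − 10,400 = 5,540 kg; Δv = 274×9.81×ln(2.877) = 2687.9×1.0568 ≈ 2841 m/s.
Total Δv = 4636 + 2841 = 7477 m/s.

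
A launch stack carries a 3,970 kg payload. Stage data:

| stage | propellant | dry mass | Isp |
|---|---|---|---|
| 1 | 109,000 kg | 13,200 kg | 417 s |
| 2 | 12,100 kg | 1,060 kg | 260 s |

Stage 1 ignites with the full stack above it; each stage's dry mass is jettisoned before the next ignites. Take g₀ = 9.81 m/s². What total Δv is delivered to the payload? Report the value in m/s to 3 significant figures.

Ignition mass of stage 1 = 109,000+13,200 + 12,100+1,060 + 3,970 = 139,330 kg.
Stage 1: m₀ = 139,330 kg, m_f = 139,330 − 109,000 = 30,330 kg; Δv = 417×9.81×ln(4.594) = 4090.8×1.5247 ≈ 6237 m/s.
Stage 2: m₀ = 17,130 kg, m_f = 17,130 − 12,100 = 5,030 kg; Δv = 260×9.81×ln(3.406) = 2550.6×1.2254 ≈ 3126 m/s.
Total Δv = 6237 + 3126 = 9363 m/s.

Δv ≈ 9360 m/s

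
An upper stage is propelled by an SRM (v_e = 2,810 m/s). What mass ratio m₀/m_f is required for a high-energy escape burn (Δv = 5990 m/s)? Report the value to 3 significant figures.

m₀/m_f = exp(Δv / v_e) = exp(5990 / 2810.0) = exp(2.1317) = 8.4290.

mass ratio ≈ 8.43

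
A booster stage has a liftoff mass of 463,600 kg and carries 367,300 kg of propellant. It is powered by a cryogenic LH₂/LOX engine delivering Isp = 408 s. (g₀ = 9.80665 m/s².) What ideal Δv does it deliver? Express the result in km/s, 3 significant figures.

v_e = Isp · g₀ = 408 × 9.80665 = 4001.1 m/s.
m_f = m₀ − m_prop = 463,600 − 367,300 = 96,300 kg.
Δv = v_e · ln(m₀/m_f) = 4001.1 × ln(4.814) = 4001.1 × 1.5716 ≈ 6288.0 m/s.

Δv ≈ 6.29 km/s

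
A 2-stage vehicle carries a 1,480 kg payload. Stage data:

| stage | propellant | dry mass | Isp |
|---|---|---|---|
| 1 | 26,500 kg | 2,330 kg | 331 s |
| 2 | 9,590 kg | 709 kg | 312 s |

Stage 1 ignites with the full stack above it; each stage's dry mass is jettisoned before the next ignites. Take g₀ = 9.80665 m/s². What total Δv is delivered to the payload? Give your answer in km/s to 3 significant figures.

Δv ≈ 8.58 km/s

Ignition mass of stage 1 = 26,500+2,330 + 9,590+709 + 1,480 = 40,609 kg.
Stage 1: m₀ = 40,609 kg, m_f = 40,609 − 26,500 = 14,109 kg; Δv = 331×9.80665×ln(2.878) = 3246.0×1.0572 ≈ 3432 m/s.
Stage 2: m₀ = 11,779 kg, m_f = 11,779 − 9,590 = 2,189 kg; Δv = 312×9.80665×ln(5.381) = 3059.7×1.6829 ≈ 5149 m/s.
Total Δv = 3432 + 5149 = 8581 m/s.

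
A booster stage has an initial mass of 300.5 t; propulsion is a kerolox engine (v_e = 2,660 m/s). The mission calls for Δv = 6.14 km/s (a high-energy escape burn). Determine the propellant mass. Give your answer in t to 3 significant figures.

Using Δv = v_e ln(m₀/m_f): m₀/m_f = exp(Δv / v_e) = exp(6140 / 2660.0) = exp(2.3083) = 10.0570.
m_f = 300.5 / 10.0570 = 29.8797 t, so propellant = m₀ − m_f = 300.5 − 29.8797 = 270.6203 t.

propellant mass ≈ 271 t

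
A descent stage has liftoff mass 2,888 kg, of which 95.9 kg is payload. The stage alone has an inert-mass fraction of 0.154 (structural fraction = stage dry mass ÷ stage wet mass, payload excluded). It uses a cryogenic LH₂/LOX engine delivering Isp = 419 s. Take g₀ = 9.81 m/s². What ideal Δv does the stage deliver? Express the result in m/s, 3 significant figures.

Δv ≈ 7000 m/s

Stage wet mass = m₀ − payload = 2,888 − 95.9 = 2,792.1 kg.
Stage dry mass = ε × stage wet mass = 0.154 × 2,792.1 = 429.983 kg.
Burnout mass m_f = stage dry + payload = 429.983 + 95.9 = 525.883 kg.
v_e = Isp · g₀ = 419 × 9.81 = 4110.4 m/s.
Rocket equation: Δv = v_e · ln(2,888/525.883) = 4110.4 × ln(5.492) = 4110.4 × 1.7032 ≈ 7001 m/s.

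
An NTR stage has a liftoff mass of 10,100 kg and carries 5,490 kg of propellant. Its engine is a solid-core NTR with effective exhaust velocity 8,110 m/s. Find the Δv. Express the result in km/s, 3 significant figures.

m_f = m₀ − m_prop = 10,100 − 5,490 = 4,610 kg.
Rocket equation: Δv = v_e · ln(m₀/m_f) = 8110.0 × ln(2.191) = 8110.0 × 0.7843 ≈ 6360.7 m/s.

Δv ≈ 6.36 km/s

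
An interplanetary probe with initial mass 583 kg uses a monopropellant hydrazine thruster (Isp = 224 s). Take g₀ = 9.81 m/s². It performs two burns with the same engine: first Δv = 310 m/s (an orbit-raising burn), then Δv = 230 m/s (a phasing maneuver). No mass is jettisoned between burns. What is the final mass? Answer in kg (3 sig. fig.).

v_e = Isp · g₀ = 224 × 9.81 = 2197.4 m/s.
After the first burn: m = 583 × exp(−310/2197.4) = 583 × 0.86843 = 506.295 kg.
After the second burn: m = 506.295 × exp(−230/2197.4) = 506.295 × 0.90062 = 455.979 kg.

final mass ≈ 456 kg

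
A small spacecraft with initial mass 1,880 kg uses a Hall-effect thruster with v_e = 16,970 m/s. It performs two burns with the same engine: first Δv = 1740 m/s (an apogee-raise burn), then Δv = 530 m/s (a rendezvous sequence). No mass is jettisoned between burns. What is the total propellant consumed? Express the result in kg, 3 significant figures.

After the first burn: m = 1880 × exp(−1740/16970.0) = 1880 × 0.90255 = 1,696.79 kg.
After the second burn: m = 1,696.79 × exp(−530/16970.0) = 1,696.79 × 0.96925 = 1,644.61 kg.
Total propellant = m₀ − m_final = 1880 − 1,644.61 = 235.39 kg.

total propellant consumed ≈ 235 kg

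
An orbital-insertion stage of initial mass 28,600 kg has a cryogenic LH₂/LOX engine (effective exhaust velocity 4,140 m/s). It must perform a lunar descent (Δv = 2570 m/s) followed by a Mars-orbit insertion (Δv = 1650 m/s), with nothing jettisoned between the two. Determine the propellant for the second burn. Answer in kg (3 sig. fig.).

After the first burn: m = 28600 × exp(−2570/4140.0) = 28600 × 0.53753 = 15,373.4 kg.
After the second burn: m = 15,373.4 × exp(−1650/4140.0) = 15,373.4 × 0.67129 = 10,320 kg.
Second-burn propellant = 15,373.4 − 10,320 = 5,053.4 kg.

propellant for the second burn ≈ 5050 kg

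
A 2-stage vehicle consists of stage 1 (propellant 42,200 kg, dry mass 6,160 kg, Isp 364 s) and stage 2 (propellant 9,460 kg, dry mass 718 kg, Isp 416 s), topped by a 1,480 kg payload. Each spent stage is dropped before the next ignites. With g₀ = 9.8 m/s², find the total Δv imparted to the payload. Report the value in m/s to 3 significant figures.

Ignition mass of stage 1 = 42,200+6,160 + 9,460+718 + 1,480 = 60,018 kg.
Stage 1: m₀ = 60,018 kg, m_f = 60,018 − 42,200 = 17,818 kg; Δv = 364×9.8×ln(3.368) = 3567.2×1.2144 ≈ 4332 m/s.
Stage 2: m₀ = 11,658 kg, m_f = 11,658 − 9,460 = 2,198 kg; Δv = 416×9.8×ln(5.304) = 4076.8×1.6684 ≈ 6802 m/s.
Total Δv = 4332 + 6802 = 11134 m/s.

Δv ≈ 11100 m/s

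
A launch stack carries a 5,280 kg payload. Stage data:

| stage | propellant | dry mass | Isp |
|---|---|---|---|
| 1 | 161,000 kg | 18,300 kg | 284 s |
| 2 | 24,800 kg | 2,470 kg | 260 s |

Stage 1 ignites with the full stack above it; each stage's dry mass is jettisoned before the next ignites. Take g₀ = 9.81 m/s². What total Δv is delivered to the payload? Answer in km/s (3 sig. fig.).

Δv ≈ 7.64 km/s

Ignition mass of stage 1 = 161,000+18,300 + 24,800+2,470 + 5,280 = 211,850 kg.
Stage 1: m₀ = 211,850 kg, m_f = 211,850 − 161,000 = 50,850 kg; Δv = 284×9.81×ln(4.166) = 2786.0×1.4270 ≈ 3976 m/s.
Stage 2: m₀ = 32,550 kg, m_f = 32,550 − 24,800 = 7,750 kg; Δv = 260×9.81×ln(4.2) = 2550.6×1.4351 ≈ 3660 m/s.
Total Δv = 3976 + 3660 = 7636 m/s.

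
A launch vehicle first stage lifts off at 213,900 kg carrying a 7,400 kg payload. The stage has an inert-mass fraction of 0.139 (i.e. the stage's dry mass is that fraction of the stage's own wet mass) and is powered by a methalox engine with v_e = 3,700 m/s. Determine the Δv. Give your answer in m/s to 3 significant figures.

Stage wet mass = m₀ − payload = 213,900 − 7,400 = 206,500 kg.
Stage dry mass = ε × stage wet mass = 0.139 × 206,500 = 28,703.5 kg.
Burnout mass m_f = stage dry + payload = 28,703.5 + 7,400 = 36,103.5 kg.
From the ideal rocket equation, Δv = v_e · ln(213,900/36,103.5) = 3700.0 × ln(5.925) = 3700.0 × 1.7791 ≈ 6583 m/s.

Δv ≈ 6580 m/s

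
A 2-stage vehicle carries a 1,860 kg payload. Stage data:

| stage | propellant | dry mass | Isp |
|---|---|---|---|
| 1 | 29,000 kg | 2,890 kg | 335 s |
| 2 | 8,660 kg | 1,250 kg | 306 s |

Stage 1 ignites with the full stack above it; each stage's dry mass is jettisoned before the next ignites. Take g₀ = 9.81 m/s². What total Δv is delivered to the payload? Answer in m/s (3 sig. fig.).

Δv ≈ 7580 m/s

Ignition mass of stage 1 = 29,000+2,890 + 8,660+1,250 + 1,860 = 43,660 kg.
Stage 1: m₀ = 43,660 kg, m_f = 43,660 − 29,000 = 14,660 kg; Δv = 335×9.81×ln(2.978) = 3286.4×1.0913 ≈ 3586 m/s.
Stage 2: m₀ = 11,770 kg, m_f = 11,770 − 8,660 = 3,110 kg; Δv = 306×9.81×ln(3.785) = 3001.9×1.3309 ≈ 3995 m/s.
Total Δv = 3586 + 3995 = 7581 m/s.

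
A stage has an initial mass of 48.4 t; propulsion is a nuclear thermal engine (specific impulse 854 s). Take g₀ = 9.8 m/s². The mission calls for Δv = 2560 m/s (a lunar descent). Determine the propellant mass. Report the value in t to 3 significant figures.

v_e = Isp · g₀ = 854 × 9.8 = 8369.2 m/s.
Using Δv = v_e ln(m₀/m_f): m₀/m_f = exp(Δv / v_e) = exp(2560 / 8369.2) = exp(0.3059) = 1.3578.
m_f = 48.4 / 1.3578 = 35.6459 t, so propellant = m₀ − m_f = 48.4 − 35.6459 = 12.7541 t.

propellant mass ≈ 12.8 t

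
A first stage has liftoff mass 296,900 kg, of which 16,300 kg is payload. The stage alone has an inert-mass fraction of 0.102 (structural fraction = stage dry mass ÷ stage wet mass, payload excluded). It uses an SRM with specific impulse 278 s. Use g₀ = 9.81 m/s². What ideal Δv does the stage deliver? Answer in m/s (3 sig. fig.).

Δv ≈ 5150 m/s

Stage wet mass = m₀ − payload = 296,900 − 16,300 = 280,600 kg.
Stage dry mass = ε × stage wet mass = 0.102 × 280,600 = 28,621.2 kg.
Burnout mass m_f = stage dry + payload = 28,621.2 + 16,300 = 44,921.2 kg.
v_e = Isp · g₀ = 278 × 9.81 = 2727.2 m/s.
Using Δv = v_e ln(m₀/m_f): Δv = v_e · ln(296,900/44,921.2) = 2727.2 × ln(6.609) = 2727.2 × 1.8885 ≈ 5150 m/s.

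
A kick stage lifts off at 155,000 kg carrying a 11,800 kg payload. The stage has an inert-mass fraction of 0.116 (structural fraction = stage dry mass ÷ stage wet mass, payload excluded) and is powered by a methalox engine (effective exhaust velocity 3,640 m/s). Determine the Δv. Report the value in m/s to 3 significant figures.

Δv ≈ 6180 m/s

Stage wet mass = m₀ − payload = 155,000 − 11,800 = 143,200 kg.
Stage dry mass = ε × stage wet mass = 0.116 × 143,200 = 16,611.2 kg.
Burnout mass m_f = stage dry + payload = 16,611.2 + 11,800 = 28,411.2 kg.
Rocket equation: Δv = v_e · ln(155,000/28,411.2) = 3640.0 × ln(5.456) = 3640.0 × 1.6966 ≈ 6176 m/s.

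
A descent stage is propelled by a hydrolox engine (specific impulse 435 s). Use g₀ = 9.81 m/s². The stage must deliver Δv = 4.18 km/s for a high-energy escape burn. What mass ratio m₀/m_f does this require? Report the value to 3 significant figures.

mass ratio ≈ 2.66

v_e = Isp · g₀ = 435 × 9.81 = 4267.4 m/s.
m₀/m_f = exp(Δv / v_e) = exp(4180 / 4267.4) = exp(0.9795) = 2.6632.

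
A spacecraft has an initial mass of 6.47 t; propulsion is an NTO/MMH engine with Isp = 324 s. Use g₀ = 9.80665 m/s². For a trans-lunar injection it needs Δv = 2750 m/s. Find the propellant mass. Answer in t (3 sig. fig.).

propellant mass ≈ 3.75 t

v_e = Isp · g₀ = 324 × 9.80665 = 3177.4 m/s.
m₀/m_f = exp(Δv / v_e) = exp(2750 / 3177.4) = exp(0.8655) = 2.3762.
m_f = 6.47 / 2.3762 = 2.72283 t, so propellant = m₀ − m_f = 6.47 − 2.72283 = 3.74717 t.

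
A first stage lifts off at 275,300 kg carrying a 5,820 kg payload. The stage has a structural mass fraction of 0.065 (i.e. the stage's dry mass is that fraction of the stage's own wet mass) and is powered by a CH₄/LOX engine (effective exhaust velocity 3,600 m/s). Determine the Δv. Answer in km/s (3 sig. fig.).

Stage wet mass = m₀ − payload = 275,300 − 5,820 = 269,480 kg.
Stage dry mass = ε × stage wet mass = 0.065 × 269,480 = 17,516.2 kg.
Burnout mass m_f = stage dry + payload = 17,516.2 + 5,820 = 23,336.2 kg.
From the ideal rocket equation, Δv = v_e · ln(275,300/23,336.2) = 3600.0 × ln(11.8) = 3600.0 × 2.4679 ≈ 8884 m/s.

Δv ≈ 8.88 km/s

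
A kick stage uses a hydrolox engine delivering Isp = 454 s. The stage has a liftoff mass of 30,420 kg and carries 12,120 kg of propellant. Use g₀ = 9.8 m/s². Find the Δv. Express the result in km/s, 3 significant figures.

Δv ≈ 2.26 km/s

v_e = Isp · g₀ = 454 × 9.8 = 4449.2 m/s.
m_f = m₀ − m_prop = 30,420 − 12,120 = 18,300 kg.
Δv = v_e · ln(m₀/m_f) = 4449.2 × ln(1.662) = 4449.2 × 0.5082 ≈ 2261.1 m/s.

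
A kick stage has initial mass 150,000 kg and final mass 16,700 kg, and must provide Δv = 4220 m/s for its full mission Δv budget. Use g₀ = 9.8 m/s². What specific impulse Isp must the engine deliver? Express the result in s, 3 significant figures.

Isp ≈ 196 s

ln(m₀/m_f) = ln(150000/16700) = ln(8.982) = 2.1952.
By the Tsiolkovsky rocket equation, v_e = Δv / ln(m₀/m_f) = 4220 / 2.1952 = 1922.4 m/s.
Isp = v_e / g₀ = 1922.4 / 9.8 = 196.2 s.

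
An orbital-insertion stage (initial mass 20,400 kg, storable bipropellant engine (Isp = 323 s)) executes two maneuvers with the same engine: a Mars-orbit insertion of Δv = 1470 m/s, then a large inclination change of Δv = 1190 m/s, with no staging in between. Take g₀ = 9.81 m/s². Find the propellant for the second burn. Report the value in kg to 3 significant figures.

propellant for the second burn ≈ 4020 kg

v_e = Isp · g₀ = 323 × 9.81 = 3168.6 m/s.
After the first burn: m = 20400 × exp(−1470/3168.6) = 20400 × 0.62881 = 12,827.7 kg.
After the second burn: m = 12,827.7 × exp(−1190/3168.6) = 12,827.7 × 0.68691 = 8,811.48 kg.
Second-burn propellant = 12,827.7 − 8,811.48 = 4,016.22 kg.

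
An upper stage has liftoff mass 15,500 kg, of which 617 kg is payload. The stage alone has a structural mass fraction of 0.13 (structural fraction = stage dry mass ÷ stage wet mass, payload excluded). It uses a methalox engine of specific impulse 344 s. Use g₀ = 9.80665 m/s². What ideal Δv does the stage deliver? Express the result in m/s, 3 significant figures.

Stage wet mass = m₀ − payload = 15,500 − 617 = 14,883 kg.
Stage dry mass = ε × stage wet mass = 0.13 × 14,883 = 1,934.79 kg.
Burnout mass m_f = stage dry + payload = 1,934.79 + 617 = 2,551.79 kg.
v_e = Isp · g₀ = 344 × 9.80665 = 3373.5 m/s.
Δv = v_e · ln(15,500/2,551.79) = 3373.5 × ln(6.074) = 3373.5 × 1.8040 ≈ 6086 m/s.

Δv ≈ 6090 m/s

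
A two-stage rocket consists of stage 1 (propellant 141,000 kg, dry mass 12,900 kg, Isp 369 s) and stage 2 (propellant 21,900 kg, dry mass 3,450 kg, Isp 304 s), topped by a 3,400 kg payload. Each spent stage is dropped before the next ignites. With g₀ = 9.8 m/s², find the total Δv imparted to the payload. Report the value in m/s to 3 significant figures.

Δv ≈ 9620 m/s

Ignition mass of stage 1 = 141,000+12,900 + 21,900+3,450 + 3,400 = 182,650 kg.
Stage 1: m₀ = 182,650 kg, m_f = 182,650 − 141,000 = 41,650 kg; Δv = 369×9.8×ln(4.385) = 3616.2×1.4783 ≈ 5346 m/s.
Stage 2: m₀ = 28,750 kg, m_f = 28,750 − 21,900 = 6,850 kg; Δv = 304×9.8×ln(4.197) = 2979.2×1.4344 ≈ 4273 m/s.
Total Δv = 5346 + 4273 = 9619 m/s.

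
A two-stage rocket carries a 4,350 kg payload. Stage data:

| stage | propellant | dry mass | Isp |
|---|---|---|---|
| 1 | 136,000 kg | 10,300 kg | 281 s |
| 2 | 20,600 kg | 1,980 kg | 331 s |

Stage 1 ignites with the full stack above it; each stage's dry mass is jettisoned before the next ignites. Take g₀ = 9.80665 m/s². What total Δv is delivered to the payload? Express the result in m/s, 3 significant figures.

Ignition mass of stage 1 = 136,000+10,300 + 20,600+1,980 + 4,350 = 173,230 kg.
Stage 1: m₀ = 173,230 kg, m_f = 173,230 − 136,000 = 37,230 kg; Δv = 281×9.80665×ln(4.653) = 2755.7×1.5375 ≈ 4237 m/s.
Stage 2: m₀ = 26,930 kg, m_f = 26,930 − 20,600 = 6,330 kg; Δv = 331×9.80665×ln(4.254) = 3246.0×1.4479 ≈ 4700 m/s.
Total Δv = 4237 + 4700 = 8937 m/s.

Δv ≈ 8940 m/s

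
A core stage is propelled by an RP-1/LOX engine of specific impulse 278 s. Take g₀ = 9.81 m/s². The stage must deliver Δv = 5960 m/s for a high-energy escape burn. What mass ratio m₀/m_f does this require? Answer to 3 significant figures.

v_e = Isp · g₀ = 278 × 9.81 = 2727.2 m/s.
Rocket equation: m₀/m_f = exp(Δv / v_e) = exp(5960 / 2727.2) = exp(2.1854) = 8.8943.

mass ratio ≈ 8.89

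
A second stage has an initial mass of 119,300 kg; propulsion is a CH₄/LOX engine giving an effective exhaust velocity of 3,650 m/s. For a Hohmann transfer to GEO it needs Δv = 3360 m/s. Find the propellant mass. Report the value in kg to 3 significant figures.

Using Δv = v_e ln(m₀/m_f): m₀/m_f = exp(Δv / v_e) = exp(3360 / 3650.0) = exp(0.9205) = 2.5107.
m_f = 119,300 / 2.5107 = 47,516.6 kg, so propellant = m₀ − m_f = 119,300 − 47,516.6 = 71,783.4 kg.

propellant mass ≈ 71800 kg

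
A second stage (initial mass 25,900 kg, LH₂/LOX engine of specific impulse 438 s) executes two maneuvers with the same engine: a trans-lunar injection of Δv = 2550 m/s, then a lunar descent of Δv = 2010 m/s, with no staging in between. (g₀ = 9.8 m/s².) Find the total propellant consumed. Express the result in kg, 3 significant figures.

total propellant consumed ≈ 16900 kg

v_e = Isp · g₀ = 438 × 9.8 = 4292.4 m/s.
After the first burn: m = 25900 × exp(−2550/4292.4) = 25900 × 0.55207 = 14,298.6 kg.
After the second burn: m = 14,298.6 × exp(−2010/4292.4) = 14,298.6 × 0.62608 = 8,952.07 kg.
Total propellant = m₀ − m_final = 25900 − 8,952.07 = 16,947.93 kg.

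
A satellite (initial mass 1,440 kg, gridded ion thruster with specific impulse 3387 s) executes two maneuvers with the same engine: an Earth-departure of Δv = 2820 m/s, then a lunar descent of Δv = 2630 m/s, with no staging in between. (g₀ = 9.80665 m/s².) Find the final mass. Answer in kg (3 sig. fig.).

final mass ≈ 1220 kg

v_e = Isp · g₀ = 3387 × 9.80665 = 33215.1 m/s.
After the first burn: m = 1440 × exp(−2820/33215.1) = 1440 × 0.91860 = 1,322.78 kg.
After the second burn: m = 1,322.78 × exp(−2630/33215.1) = 1,322.78 × 0.92387 = 1,222.08 kg.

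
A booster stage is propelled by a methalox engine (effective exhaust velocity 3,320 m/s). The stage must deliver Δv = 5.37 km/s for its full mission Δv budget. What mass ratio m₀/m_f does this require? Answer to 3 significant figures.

Rocket equation: m₀/m_f = exp(Δv / v_e) = exp(5370 / 3320.0) = exp(1.6175) = 5.0403.

mass ratio ≈ 5.04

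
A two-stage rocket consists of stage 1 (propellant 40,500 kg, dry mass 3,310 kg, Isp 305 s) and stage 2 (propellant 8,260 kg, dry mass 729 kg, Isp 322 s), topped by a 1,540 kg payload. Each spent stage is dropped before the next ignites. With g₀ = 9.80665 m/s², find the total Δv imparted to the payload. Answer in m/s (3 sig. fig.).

Ignition mass of stage 1 = 40,500+3,310 + 8,260+729 + 1,540 = 54,339 kg.
Stage 1: m₀ = 54,339 kg, m_f = 54,339 − 40,500 = 13,839 kg; Δv = 305×9.80665×ln(3.927) = 2991.0×1.3678 ≈ 4091 m/s.
Stage 2: m₀ = 10,529 kg, m_f = 10,529 − 8,260 = 2,269 kg; Δv = 322×9.80665×ln(4.64) = 3157.7×1.5348 ≈ 4846 m/s.
Total Δv = 4091 + 4846 = 8937 m/s.

Δv ≈ 8940 m/s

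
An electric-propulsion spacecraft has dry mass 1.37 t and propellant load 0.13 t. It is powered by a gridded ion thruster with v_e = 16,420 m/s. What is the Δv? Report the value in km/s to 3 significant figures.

Δv ≈ 1.49 km/s

m₀ = m_dry + m_prop = 1.37 + 0.13 = 1.5 t.
Δv = v_e · ln(m₀/m_f) = 16420.0 × ln(1.095) = 16420.0 × 0.0907 ≈ 1488.5 m/s.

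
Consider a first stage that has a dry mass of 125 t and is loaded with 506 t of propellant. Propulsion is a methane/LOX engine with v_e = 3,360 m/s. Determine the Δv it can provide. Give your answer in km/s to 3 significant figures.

m₀ = m_dry + m_prop = 125 + 506 = 631 t.
Δv = v_e · ln(m₀/m_f) = 3360.0 × ln(5.048) = 3360.0 × 1.6190 ≈ 5439.8 m/s.

Δv ≈ 5.44 km/s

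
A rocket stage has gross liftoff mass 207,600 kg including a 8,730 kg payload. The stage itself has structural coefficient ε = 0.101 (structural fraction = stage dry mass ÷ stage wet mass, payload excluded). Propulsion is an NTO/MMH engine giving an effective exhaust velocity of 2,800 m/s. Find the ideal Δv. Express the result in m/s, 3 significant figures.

Δv ≈ 5530 m/s

Stage wet mass = m₀ − payload = 207,600 − 8,730 = 198,870 kg.
Stage dry mass = ε × stage wet mass = 0.101 × 198,870 = 20,085.9 kg.
Burnout mass m_f = stage dry + payload = 20,085.9 + 8,730 = 28,815.9 kg.
From the ideal rocket equation, Δv = v_e · ln(207,600/28,815.9) = 2800.0 × ln(7.204) = 2800.0 × 1.9747 ≈ 5529 m/s.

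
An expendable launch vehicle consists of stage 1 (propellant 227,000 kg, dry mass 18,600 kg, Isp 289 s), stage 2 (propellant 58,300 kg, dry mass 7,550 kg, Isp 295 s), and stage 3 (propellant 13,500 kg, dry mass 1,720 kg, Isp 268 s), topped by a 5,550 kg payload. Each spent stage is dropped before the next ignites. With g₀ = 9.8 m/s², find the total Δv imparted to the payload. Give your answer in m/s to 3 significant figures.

Ignition mass of stage 1 = 227,000+18,600 + 58,300+7,550 + 13,500+1,720 + 5,550 = 332,220 kg.
Stage 1: m₀ = 332,220 kg, m_f = 332,220 − 227,000 = 105,220 kg; Δv = 289×9.8×ln(3.157) = 2832.2×1.1497 ≈ 3256 m/s.
Stage 2: m₀ = 86,620 kg, m_f = 86,620 − 58,300 = 28,320 kg; Δv = 295×9.8×ln(3.059) = 2891.0×1.1180 ≈ 3232 m/s.
Stage 3: m₀ = 20,770 kg, m_f = 20,770 − 13,500 = 7,270 kg; Δv = 268×9.8×ln(2.857) = 2626.4×1.0498 ≈ 2757 m/s.
Total Δv = 3256 + 3232 + 2757 = 9245 m/s.

Δv ≈ 9250 m/s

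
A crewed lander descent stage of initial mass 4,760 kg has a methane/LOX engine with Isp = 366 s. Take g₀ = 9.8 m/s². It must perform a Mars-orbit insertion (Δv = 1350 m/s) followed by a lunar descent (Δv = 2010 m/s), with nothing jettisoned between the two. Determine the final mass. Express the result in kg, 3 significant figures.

v_e = Isp · g₀ = 366 × 9.8 = 3586.8 m/s.
After the first burn: m = 4760 × exp(−1350/3586.8) = 4760 × 0.68634 = 3,266.98 kg.
After the second burn: m = 3,266.98 × exp(−2010/3586.8) = 3,266.98 × 0.57099 = 1,865.41 kg.

final mass ≈ 1870 kg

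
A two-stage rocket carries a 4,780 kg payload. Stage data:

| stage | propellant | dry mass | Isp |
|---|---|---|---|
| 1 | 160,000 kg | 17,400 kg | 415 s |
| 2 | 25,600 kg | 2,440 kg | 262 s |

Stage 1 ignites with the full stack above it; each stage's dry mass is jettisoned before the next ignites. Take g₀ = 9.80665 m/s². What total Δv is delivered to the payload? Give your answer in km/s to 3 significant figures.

Δv ≈ 9.72 km/s

Ignition mass of stage 1 = 160,000+17,400 + 25,600+2,440 + 4,780 = 210,220 kg.
Stage 1: m₀ = 210,220 kg, m_f = 210,220 − 160,000 = 50,220 kg; Δv = 415×9.80665×ln(4.186) = 4069.8×1.4317 ≈ 5827 m/s.
Stage 2: m₀ = 32,820 kg, m_f = 32,820 − 25,600 = 7,220 kg; Δv = 262×9.80665×ln(4.546) = 2569.3×1.5142 ≈ 3890 m/s.
Total Δv = 5827 + 3890 = 9717 m/s.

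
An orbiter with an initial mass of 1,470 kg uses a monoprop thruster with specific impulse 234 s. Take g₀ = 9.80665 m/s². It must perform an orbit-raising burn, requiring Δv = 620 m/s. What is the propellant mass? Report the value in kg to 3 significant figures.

propellant mass ≈ 348 kg

v_e = Isp · g₀ = 234 × 9.80665 = 2294.8 m/s.
From the ideal rocket equation, m₀/m_f = exp(Δv / v_e) = exp(620 / 2294.8) = exp(0.2702) = 1.3102.
m_f = 1,470 / 1.3102 = 1,121.97 kg, so propellant = m₀ − m_f = 1,470 − 1,121.97 = 348.03 kg.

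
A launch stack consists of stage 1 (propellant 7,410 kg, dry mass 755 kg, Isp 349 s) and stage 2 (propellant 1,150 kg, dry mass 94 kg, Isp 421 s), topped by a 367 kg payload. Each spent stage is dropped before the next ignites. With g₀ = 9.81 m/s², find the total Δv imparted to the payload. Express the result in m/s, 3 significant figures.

Ignition mass of stage 1 = 7,410+755 + 1,150+94 + 367 = 9,776 kg.
Stage 1: m₀ = 9,776 kg, m_f = 9,776 − 7,410 = 2,366 kg; Δv = 349×9.81×ln(4.132) = 3423.7×1.4187 ≈ 4857 m/s.
Stage 2: m₀ = 1,611 kg, m_f = 1,611 − 1,150 = 461 kg; Δv = 421×9.81×ln(3.495) = 4130.0×1.2512 ≈ 5168 m/s.
Total Δv = 4857 + 5168 = 10025 m/s.

Δv ≈ 10000 m/s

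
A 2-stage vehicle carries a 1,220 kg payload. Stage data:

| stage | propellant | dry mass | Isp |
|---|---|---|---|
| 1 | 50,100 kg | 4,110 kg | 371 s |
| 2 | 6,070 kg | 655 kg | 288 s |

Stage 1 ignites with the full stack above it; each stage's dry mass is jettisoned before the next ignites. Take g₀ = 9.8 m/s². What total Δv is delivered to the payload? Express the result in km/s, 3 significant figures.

Δv ≈ 10.0 km/s

Ignition mass of stage 1 = 50,100+4,110 + 6,070+655 + 1,220 = 62,155 kg.
Stage 1: m₀ = 62,155 kg, m_f = 62,155 − 50,100 = 12,055 kg; Δv = 371×9.8×ln(5.156) = 3635.8×1.6402 ≈ 5963 m/s.
Stage 2: m₀ = 7,945 kg, m_f = 7,945 − 6,070 = 1,875 kg; Δv = 288×9.8×ln(4.237) = 2822.4×1.4439 ≈ 4075 m/s.
Total Δv = 5963 + 4075 = 10038 m/s.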